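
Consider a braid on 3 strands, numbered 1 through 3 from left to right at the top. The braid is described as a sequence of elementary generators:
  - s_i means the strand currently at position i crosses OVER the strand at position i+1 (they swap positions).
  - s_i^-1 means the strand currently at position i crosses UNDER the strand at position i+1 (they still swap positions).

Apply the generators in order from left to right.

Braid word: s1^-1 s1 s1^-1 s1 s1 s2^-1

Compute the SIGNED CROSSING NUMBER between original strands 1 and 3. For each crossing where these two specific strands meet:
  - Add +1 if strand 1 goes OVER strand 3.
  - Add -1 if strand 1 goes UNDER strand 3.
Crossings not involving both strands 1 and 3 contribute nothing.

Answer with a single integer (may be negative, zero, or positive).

Answer: -1

Derivation:
Gen 1: crossing 1x2. Both 1&3? no. Sum: 0
Gen 2: crossing 2x1. Both 1&3? no. Sum: 0
Gen 3: crossing 1x2. Both 1&3? no. Sum: 0
Gen 4: crossing 2x1. Both 1&3? no. Sum: 0
Gen 5: crossing 1x2. Both 1&3? no. Sum: 0
Gen 6: 1 under 3. Both 1&3? yes. Contrib: -1. Sum: -1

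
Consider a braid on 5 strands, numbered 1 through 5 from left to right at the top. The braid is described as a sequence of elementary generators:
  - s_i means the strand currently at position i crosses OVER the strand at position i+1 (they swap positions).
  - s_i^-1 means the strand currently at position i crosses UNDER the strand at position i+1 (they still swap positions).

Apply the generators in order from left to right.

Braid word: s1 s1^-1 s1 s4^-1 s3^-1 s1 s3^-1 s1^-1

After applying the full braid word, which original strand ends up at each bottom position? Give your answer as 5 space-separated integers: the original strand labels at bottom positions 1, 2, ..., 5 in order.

Gen 1 (s1): strand 1 crosses over strand 2. Perm now: [2 1 3 4 5]
Gen 2 (s1^-1): strand 2 crosses under strand 1. Perm now: [1 2 3 4 5]
Gen 3 (s1): strand 1 crosses over strand 2. Perm now: [2 1 3 4 5]
Gen 4 (s4^-1): strand 4 crosses under strand 5. Perm now: [2 1 3 5 4]
Gen 5 (s3^-1): strand 3 crosses under strand 5. Perm now: [2 1 5 3 4]
Gen 6 (s1): strand 2 crosses over strand 1. Perm now: [1 2 5 3 4]
Gen 7 (s3^-1): strand 5 crosses under strand 3. Perm now: [1 2 3 5 4]
Gen 8 (s1^-1): strand 1 crosses under strand 2. Perm now: [2 1 3 5 4]

Answer: 2 1 3 5 4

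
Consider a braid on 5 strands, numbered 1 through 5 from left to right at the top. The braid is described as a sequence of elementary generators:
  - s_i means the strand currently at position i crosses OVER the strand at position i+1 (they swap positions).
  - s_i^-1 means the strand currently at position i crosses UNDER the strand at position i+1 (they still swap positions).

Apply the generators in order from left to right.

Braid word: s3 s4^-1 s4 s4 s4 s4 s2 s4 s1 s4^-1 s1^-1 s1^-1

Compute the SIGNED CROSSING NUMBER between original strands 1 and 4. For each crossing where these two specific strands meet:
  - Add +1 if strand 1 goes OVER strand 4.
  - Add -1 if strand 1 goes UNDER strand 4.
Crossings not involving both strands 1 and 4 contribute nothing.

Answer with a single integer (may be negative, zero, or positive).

Answer: 1

Derivation:
Gen 1: crossing 3x4. Both 1&4? no. Sum: 0
Gen 2: crossing 3x5. Both 1&4? no. Sum: 0
Gen 3: crossing 5x3. Both 1&4? no. Sum: 0
Gen 4: crossing 3x5. Both 1&4? no. Sum: 0
Gen 5: crossing 5x3. Both 1&4? no. Sum: 0
Gen 6: crossing 3x5. Both 1&4? no. Sum: 0
Gen 7: crossing 2x4. Both 1&4? no. Sum: 0
Gen 8: crossing 5x3. Both 1&4? no. Sum: 0
Gen 9: 1 over 4. Both 1&4? yes. Contrib: +1. Sum: 1
Gen 10: crossing 3x5. Both 1&4? no. Sum: 1
Gen 11: 4 under 1. Both 1&4? yes. Contrib: +1. Sum: 2
Gen 12: 1 under 4. Both 1&4? yes. Contrib: -1. Sum: 1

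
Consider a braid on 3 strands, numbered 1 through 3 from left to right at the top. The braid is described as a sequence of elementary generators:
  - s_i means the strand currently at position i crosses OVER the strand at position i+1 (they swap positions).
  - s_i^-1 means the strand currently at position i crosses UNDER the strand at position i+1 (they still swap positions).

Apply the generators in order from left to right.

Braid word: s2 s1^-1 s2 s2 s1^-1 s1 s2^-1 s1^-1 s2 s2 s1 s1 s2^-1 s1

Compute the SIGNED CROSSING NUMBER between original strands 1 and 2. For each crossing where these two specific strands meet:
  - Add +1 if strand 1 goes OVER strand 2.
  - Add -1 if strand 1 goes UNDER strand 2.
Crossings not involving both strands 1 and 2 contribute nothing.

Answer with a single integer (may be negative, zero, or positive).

Answer: -2

Derivation:
Gen 1: crossing 2x3. Both 1&2? no. Sum: 0
Gen 2: crossing 1x3. Both 1&2? no. Sum: 0
Gen 3: 1 over 2. Both 1&2? yes. Contrib: +1. Sum: 1
Gen 4: 2 over 1. Both 1&2? yes. Contrib: -1. Sum: 0
Gen 5: crossing 3x1. Both 1&2? no. Sum: 0
Gen 6: crossing 1x3. Both 1&2? no. Sum: 0
Gen 7: 1 under 2. Both 1&2? yes. Contrib: -1. Sum: -1
Gen 8: crossing 3x2. Both 1&2? no. Sum: -1
Gen 9: crossing 3x1. Both 1&2? no. Sum: -1
Gen 10: crossing 1x3. Both 1&2? no. Sum: -1
Gen 11: crossing 2x3. Both 1&2? no. Sum: -1
Gen 12: crossing 3x2. Both 1&2? no. Sum: -1
Gen 13: crossing 3x1. Both 1&2? no. Sum: -1
Gen 14: 2 over 1. Both 1&2? yes. Contrib: -1. Sum: -2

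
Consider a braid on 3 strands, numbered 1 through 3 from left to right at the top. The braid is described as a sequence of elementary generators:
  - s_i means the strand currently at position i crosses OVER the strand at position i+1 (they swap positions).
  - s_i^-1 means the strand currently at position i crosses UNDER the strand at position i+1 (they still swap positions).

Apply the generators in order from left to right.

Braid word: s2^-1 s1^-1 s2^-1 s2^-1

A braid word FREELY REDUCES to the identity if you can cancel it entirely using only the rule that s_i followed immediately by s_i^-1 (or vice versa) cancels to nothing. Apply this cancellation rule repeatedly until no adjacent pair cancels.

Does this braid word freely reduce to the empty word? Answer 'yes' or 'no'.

Gen 1 (s2^-1): push. Stack: [s2^-1]
Gen 2 (s1^-1): push. Stack: [s2^-1 s1^-1]
Gen 3 (s2^-1): push. Stack: [s2^-1 s1^-1 s2^-1]
Gen 4 (s2^-1): push. Stack: [s2^-1 s1^-1 s2^-1 s2^-1]
Reduced word: s2^-1 s1^-1 s2^-1 s2^-1

Answer: no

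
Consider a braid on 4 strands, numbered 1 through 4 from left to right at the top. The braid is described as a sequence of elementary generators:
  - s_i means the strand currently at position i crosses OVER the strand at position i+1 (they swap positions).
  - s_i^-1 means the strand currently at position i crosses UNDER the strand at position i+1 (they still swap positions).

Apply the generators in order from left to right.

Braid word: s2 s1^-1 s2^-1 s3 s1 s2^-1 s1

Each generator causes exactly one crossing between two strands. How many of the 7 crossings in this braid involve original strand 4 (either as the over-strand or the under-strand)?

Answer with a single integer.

Gen 1: crossing 2x3. Involves strand 4? no. Count so far: 0
Gen 2: crossing 1x3. Involves strand 4? no. Count so far: 0
Gen 3: crossing 1x2. Involves strand 4? no. Count so far: 0
Gen 4: crossing 1x4. Involves strand 4? yes. Count so far: 1
Gen 5: crossing 3x2. Involves strand 4? no. Count so far: 1
Gen 6: crossing 3x4. Involves strand 4? yes. Count so far: 2
Gen 7: crossing 2x4. Involves strand 4? yes. Count so far: 3

Answer: 3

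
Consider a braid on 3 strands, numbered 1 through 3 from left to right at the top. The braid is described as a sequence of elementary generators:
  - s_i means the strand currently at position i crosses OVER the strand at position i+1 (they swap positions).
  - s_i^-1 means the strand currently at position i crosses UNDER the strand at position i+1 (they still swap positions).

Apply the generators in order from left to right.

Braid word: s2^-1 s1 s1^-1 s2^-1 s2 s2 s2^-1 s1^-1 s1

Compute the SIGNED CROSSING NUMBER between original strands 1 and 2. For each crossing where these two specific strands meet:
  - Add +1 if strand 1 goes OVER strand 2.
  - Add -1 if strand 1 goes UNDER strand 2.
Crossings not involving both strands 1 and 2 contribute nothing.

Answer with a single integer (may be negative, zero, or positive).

Gen 1: crossing 2x3. Both 1&2? no. Sum: 0
Gen 2: crossing 1x3. Both 1&2? no. Sum: 0
Gen 3: crossing 3x1. Both 1&2? no. Sum: 0
Gen 4: crossing 3x2. Both 1&2? no. Sum: 0
Gen 5: crossing 2x3. Both 1&2? no. Sum: 0
Gen 6: crossing 3x2. Both 1&2? no. Sum: 0
Gen 7: crossing 2x3. Both 1&2? no. Sum: 0
Gen 8: crossing 1x3. Both 1&2? no. Sum: 0
Gen 9: crossing 3x1. Both 1&2? no. Sum: 0

Answer: 0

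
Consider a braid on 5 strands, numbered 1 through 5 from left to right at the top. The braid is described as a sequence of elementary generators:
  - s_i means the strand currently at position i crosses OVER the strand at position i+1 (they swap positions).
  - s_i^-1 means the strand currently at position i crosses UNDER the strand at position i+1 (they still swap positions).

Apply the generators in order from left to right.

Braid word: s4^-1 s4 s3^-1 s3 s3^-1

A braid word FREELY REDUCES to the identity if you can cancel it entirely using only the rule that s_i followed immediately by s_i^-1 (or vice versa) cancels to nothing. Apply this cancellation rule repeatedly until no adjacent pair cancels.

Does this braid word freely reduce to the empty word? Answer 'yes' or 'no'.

Gen 1 (s4^-1): push. Stack: [s4^-1]
Gen 2 (s4): cancels prior s4^-1. Stack: []
Gen 3 (s3^-1): push. Stack: [s3^-1]
Gen 4 (s3): cancels prior s3^-1. Stack: []
Gen 5 (s3^-1): push. Stack: [s3^-1]
Reduced word: s3^-1

Answer: no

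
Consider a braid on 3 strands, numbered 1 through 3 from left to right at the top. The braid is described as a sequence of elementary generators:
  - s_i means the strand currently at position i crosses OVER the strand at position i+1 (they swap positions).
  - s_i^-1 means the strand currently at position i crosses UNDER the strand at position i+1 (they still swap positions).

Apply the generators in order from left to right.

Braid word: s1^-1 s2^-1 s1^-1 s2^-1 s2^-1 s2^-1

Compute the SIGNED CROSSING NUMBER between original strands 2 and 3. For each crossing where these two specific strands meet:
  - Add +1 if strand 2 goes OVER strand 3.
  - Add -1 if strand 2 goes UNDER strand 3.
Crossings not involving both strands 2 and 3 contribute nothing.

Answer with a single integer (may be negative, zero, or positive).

Answer: -1

Derivation:
Gen 1: crossing 1x2. Both 2&3? no. Sum: 0
Gen 2: crossing 1x3. Both 2&3? no. Sum: 0
Gen 3: 2 under 3. Both 2&3? yes. Contrib: -1. Sum: -1
Gen 4: crossing 2x1. Both 2&3? no. Sum: -1
Gen 5: crossing 1x2. Both 2&3? no. Sum: -1
Gen 6: crossing 2x1. Both 2&3? no. Sum: -1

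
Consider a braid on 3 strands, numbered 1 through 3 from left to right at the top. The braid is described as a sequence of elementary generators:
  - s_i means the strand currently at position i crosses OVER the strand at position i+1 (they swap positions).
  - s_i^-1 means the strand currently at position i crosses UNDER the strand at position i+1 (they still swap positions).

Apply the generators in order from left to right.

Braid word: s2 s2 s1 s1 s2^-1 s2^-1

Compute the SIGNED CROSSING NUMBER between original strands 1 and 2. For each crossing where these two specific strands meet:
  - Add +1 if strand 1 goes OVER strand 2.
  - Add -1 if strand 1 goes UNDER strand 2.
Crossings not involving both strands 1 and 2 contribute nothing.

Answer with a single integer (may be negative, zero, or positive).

Gen 1: crossing 2x3. Both 1&2? no. Sum: 0
Gen 2: crossing 3x2. Both 1&2? no. Sum: 0
Gen 3: 1 over 2. Both 1&2? yes. Contrib: +1. Sum: 1
Gen 4: 2 over 1. Both 1&2? yes. Contrib: -1. Sum: 0
Gen 5: crossing 2x3. Both 1&2? no. Sum: 0
Gen 6: crossing 3x2. Both 1&2? no. Sum: 0

Answer: 0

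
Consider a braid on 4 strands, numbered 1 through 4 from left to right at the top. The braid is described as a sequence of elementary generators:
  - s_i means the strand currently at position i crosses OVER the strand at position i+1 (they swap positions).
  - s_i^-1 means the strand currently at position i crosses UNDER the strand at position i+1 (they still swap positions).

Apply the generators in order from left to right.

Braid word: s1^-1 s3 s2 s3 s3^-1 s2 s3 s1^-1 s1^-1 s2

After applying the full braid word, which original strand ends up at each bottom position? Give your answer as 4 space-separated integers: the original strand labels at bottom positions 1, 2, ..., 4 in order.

Answer: 2 3 1 4

Derivation:
Gen 1 (s1^-1): strand 1 crosses under strand 2. Perm now: [2 1 3 4]
Gen 2 (s3): strand 3 crosses over strand 4. Perm now: [2 1 4 3]
Gen 3 (s2): strand 1 crosses over strand 4. Perm now: [2 4 1 3]
Gen 4 (s3): strand 1 crosses over strand 3. Perm now: [2 4 3 1]
Gen 5 (s3^-1): strand 3 crosses under strand 1. Perm now: [2 4 1 3]
Gen 6 (s2): strand 4 crosses over strand 1. Perm now: [2 1 4 3]
Gen 7 (s3): strand 4 crosses over strand 3. Perm now: [2 1 3 4]
Gen 8 (s1^-1): strand 2 crosses under strand 1. Perm now: [1 2 3 4]
Gen 9 (s1^-1): strand 1 crosses under strand 2. Perm now: [2 1 3 4]
Gen 10 (s2): strand 1 crosses over strand 3. Perm now: [2 3 1 4]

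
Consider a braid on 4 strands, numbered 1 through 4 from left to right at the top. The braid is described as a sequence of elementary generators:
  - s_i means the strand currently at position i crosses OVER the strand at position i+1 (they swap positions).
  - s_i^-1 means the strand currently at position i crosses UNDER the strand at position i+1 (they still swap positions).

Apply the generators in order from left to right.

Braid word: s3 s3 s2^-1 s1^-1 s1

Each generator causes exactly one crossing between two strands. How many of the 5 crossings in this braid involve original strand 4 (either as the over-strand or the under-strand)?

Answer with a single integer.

Answer: 2

Derivation:
Gen 1: crossing 3x4. Involves strand 4? yes. Count so far: 1
Gen 2: crossing 4x3. Involves strand 4? yes. Count so far: 2
Gen 3: crossing 2x3. Involves strand 4? no. Count so far: 2
Gen 4: crossing 1x3. Involves strand 4? no. Count so far: 2
Gen 5: crossing 3x1. Involves strand 4? no. Count so far: 2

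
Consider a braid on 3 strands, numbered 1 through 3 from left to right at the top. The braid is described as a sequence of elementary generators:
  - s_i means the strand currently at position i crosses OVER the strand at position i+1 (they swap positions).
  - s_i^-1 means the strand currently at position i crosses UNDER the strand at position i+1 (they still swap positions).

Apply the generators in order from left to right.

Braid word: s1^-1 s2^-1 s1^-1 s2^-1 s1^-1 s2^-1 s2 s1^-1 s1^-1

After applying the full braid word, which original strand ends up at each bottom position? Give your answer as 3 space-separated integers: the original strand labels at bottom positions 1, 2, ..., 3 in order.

Answer: 1 3 2

Derivation:
Gen 1 (s1^-1): strand 1 crosses under strand 2. Perm now: [2 1 3]
Gen 2 (s2^-1): strand 1 crosses under strand 3. Perm now: [2 3 1]
Gen 3 (s1^-1): strand 2 crosses under strand 3. Perm now: [3 2 1]
Gen 4 (s2^-1): strand 2 crosses under strand 1. Perm now: [3 1 2]
Gen 5 (s1^-1): strand 3 crosses under strand 1. Perm now: [1 3 2]
Gen 6 (s2^-1): strand 3 crosses under strand 2. Perm now: [1 2 3]
Gen 7 (s2): strand 2 crosses over strand 3. Perm now: [1 3 2]
Gen 8 (s1^-1): strand 1 crosses under strand 3. Perm now: [3 1 2]
Gen 9 (s1^-1): strand 3 crosses under strand 1. Perm now: [1 3 2]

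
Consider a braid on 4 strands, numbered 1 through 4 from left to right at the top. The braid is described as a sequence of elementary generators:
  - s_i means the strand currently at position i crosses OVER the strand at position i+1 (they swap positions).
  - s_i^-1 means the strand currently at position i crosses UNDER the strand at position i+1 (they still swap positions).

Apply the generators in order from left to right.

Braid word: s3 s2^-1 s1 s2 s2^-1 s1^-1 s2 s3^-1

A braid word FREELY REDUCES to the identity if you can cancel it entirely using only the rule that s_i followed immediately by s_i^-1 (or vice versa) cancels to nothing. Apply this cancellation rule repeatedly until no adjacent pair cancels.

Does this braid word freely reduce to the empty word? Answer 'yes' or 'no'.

Gen 1 (s3): push. Stack: [s3]
Gen 2 (s2^-1): push. Stack: [s3 s2^-1]
Gen 3 (s1): push. Stack: [s3 s2^-1 s1]
Gen 4 (s2): push. Stack: [s3 s2^-1 s1 s2]
Gen 5 (s2^-1): cancels prior s2. Stack: [s3 s2^-1 s1]
Gen 6 (s1^-1): cancels prior s1. Stack: [s3 s2^-1]
Gen 7 (s2): cancels prior s2^-1. Stack: [s3]
Gen 8 (s3^-1): cancels prior s3. Stack: []
Reduced word: (empty)

Answer: yes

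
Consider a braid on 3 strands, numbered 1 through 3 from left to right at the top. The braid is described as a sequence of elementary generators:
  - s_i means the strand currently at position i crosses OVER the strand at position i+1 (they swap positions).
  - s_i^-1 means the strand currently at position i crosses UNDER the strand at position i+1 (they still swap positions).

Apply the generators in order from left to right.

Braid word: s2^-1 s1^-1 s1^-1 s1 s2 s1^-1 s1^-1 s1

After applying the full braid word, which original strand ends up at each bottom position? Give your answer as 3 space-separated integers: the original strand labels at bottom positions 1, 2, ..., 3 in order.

Answer: 2 3 1

Derivation:
Gen 1 (s2^-1): strand 2 crosses under strand 3. Perm now: [1 3 2]
Gen 2 (s1^-1): strand 1 crosses under strand 3. Perm now: [3 1 2]
Gen 3 (s1^-1): strand 3 crosses under strand 1. Perm now: [1 3 2]
Gen 4 (s1): strand 1 crosses over strand 3. Perm now: [3 1 2]
Gen 5 (s2): strand 1 crosses over strand 2. Perm now: [3 2 1]
Gen 6 (s1^-1): strand 3 crosses under strand 2. Perm now: [2 3 1]
Gen 7 (s1^-1): strand 2 crosses under strand 3. Perm now: [3 2 1]
Gen 8 (s1): strand 3 crosses over strand 2. Perm now: [2 3 1]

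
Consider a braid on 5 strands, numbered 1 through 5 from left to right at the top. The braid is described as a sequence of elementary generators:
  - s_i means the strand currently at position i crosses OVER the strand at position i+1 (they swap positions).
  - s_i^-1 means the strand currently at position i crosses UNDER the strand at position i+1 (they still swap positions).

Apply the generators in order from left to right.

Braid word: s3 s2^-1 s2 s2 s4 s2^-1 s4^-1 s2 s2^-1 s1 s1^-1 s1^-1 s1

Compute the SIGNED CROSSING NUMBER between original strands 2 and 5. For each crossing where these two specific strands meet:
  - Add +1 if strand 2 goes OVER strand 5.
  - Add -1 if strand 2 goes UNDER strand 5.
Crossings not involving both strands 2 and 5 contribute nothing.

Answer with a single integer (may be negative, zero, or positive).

Gen 1: crossing 3x4. Both 2&5? no. Sum: 0
Gen 2: crossing 2x4. Both 2&5? no. Sum: 0
Gen 3: crossing 4x2. Both 2&5? no. Sum: 0
Gen 4: crossing 2x4. Both 2&5? no. Sum: 0
Gen 5: crossing 3x5. Both 2&5? no. Sum: 0
Gen 6: crossing 4x2. Both 2&5? no. Sum: 0
Gen 7: crossing 5x3. Both 2&5? no. Sum: 0
Gen 8: crossing 2x4. Both 2&5? no. Sum: 0
Gen 9: crossing 4x2. Both 2&5? no. Sum: 0
Gen 10: crossing 1x2. Both 2&5? no. Sum: 0
Gen 11: crossing 2x1. Both 2&5? no. Sum: 0
Gen 12: crossing 1x2. Both 2&5? no. Sum: 0
Gen 13: crossing 2x1. Both 2&5? no. Sum: 0

Answer: 0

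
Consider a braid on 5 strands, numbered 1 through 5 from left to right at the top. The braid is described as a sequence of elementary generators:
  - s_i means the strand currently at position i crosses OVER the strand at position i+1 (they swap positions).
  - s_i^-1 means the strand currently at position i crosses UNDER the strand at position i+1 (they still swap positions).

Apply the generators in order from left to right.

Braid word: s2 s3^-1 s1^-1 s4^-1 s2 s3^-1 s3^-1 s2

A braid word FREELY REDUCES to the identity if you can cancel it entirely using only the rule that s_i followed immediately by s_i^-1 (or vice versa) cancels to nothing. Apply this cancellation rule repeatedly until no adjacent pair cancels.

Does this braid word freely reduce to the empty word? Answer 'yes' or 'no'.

Answer: no

Derivation:
Gen 1 (s2): push. Stack: [s2]
Gen 2 (s3^-1): push. Stack: [s2 s3^-1]
Gen 3 (s1^-1): push. Stack: [s2 s3^-1 s1^-1]
Gen 4 (s4^-1): push. Stack: [s2 s3^-1 s1^-1 s4^-1]
Gen 5 (s2): push. Stack: [s2 s3^-1 s1^-1 s4^-1 s2]
Gen 6 (s3^-1): push. Stack: [s2 s3^-1 s1^-1 s4^-1 s2 s3^-1]
Gen 7 (s3^-1): push. Stack: [s2 s3^-1 s1^-1 s4^-1 s2 s3^-1 s3^-1]
Gen 8 (s2): push. Stack: [s2 s3^-1 s1^-1 s4^-1 s2 s3^-1 s3^-1 s2]
Reduced word: s2 s3^-1 s1^-1 s4^-1 s2 s3^-1 s3^-1 s2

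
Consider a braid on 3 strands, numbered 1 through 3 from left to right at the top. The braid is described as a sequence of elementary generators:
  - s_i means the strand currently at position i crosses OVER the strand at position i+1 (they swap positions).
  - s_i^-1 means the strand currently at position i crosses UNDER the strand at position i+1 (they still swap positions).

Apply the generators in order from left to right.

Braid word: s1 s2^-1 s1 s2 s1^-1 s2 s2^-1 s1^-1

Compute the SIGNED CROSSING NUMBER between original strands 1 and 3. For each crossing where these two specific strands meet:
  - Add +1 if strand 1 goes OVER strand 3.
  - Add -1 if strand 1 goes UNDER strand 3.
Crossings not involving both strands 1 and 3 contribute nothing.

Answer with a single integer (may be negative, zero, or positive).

Gen 1: crossing 1x2. Both 1&3? no. Sum: 0
Gen 2: 1 under 3. Both 1&3? yes. Contrib: -1. Sum: -1
Gen 3: crossing 2x3. Both 1&3? no. Sum: -1
Gen 4: crossing 2x1. Both 1&3? no. Sum: -1
Gen 5: 3 under 1. Both 1&3? yes. Contrib: +1. Sum: 0
Gen 6: crossing 3x2. Both 1&3? no. Sum: 0
Gen 7: crossing 2x3. Both 1&3? no. Sum: 0
Gen 8: 1 under 3. Both 1&3? yes. Contrib: -1. Sum: -1

Answer: -1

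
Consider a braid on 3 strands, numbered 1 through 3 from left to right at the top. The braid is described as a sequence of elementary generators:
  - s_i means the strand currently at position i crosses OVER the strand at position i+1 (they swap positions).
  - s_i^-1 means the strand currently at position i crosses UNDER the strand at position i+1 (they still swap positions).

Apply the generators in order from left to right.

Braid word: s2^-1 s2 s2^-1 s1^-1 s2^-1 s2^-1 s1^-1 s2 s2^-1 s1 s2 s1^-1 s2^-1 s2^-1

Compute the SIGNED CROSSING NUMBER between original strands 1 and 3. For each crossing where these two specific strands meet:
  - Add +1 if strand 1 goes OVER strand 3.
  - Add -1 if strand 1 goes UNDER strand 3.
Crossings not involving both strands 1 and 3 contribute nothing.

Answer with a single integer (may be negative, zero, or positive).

Gen 1: crossing 2x3. Both 1&3? no. Sum: 0
Gen 2: crossing 3x2. Both 1&3? no. Sum: 0
Gen 3: crossing 2x3. Both 1&3? no. Sum: 0
Gen 4: 1 under 3. Both 1&3? yes. Contrib: -1. Sum: -1
Gen 5: crossing 1x2. Both 1&3? no. Sum: -1
Gen 6: crossing 2x1. Both 1&3? no. Sum: -1
Gen 7: 3 under 1. Both 1&3? yes. Contrib: +1. Sum: 0
Gen 8: crossing 3x2. Both 1&3? no. Sum: 0
Gen 9: crossing 2x3. Both 1&3? no. Sum: 0
Gen 10: 1 over 3. Both 1&3? yes. Contrib: +1. Sum: 1
Gen 11: crossing 1x2. Both 1&3? no. Sum: 1
Gen 12: crossing 3x2. Both 1&3? no. Sum: 1
Gen 13: 3 under 1. Both 1&3? yes. Contrib: +1. Sum: 2
Gen 14: 1 under 3. Both 1&3? yes. Contrib: -1. Sum: 1

Answer: 1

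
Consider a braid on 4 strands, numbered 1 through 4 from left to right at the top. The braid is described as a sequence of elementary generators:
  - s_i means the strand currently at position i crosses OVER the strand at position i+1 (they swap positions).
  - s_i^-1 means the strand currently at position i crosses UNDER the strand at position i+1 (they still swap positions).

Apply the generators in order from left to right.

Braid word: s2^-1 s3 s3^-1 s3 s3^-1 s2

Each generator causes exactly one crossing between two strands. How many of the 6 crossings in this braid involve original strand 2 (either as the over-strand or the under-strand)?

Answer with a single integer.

Answer: 6

Derivation:
Gen 1: crossing 2x3. Involves strand 2? yes. Count so far: 1
Gen 2: crossing 2x4. Involves strand 2? yes. Count so far: 2
Gen 3: crossing 4x2. Involves strand 2? yes. Count so far: 3
Gen 4: crossing 2x4. Involves strand 2? yes. Count so far: 4
Gen 5: crossing 4x2. Involves strand 2? yes. Count so far: 5
Gen 6: crossing 3x2. Involves strand 2? yes. Count so far: 6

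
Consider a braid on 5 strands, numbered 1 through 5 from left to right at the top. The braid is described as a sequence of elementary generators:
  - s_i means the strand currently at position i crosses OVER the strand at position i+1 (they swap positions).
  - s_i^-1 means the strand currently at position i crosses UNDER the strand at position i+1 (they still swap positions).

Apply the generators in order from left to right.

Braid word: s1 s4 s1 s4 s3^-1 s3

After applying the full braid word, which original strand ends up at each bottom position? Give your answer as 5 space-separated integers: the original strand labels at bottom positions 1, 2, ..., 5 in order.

Answer: 1 2 3 4 5

Derivation:
Gen 1 (s1): strand 1 crosses over strand 2. Perm now: [2 1 3 4 5]
Gen 2 (s4): strand 4 crosses over strand 5. Perm now: [2 1 3 5 4]
Gen 3 (s1): strand 2 crosses over strand 1. Perm now: [1 2 3 5 4]
Gen 4 (s4): strand 5 crosses over strand 4. Perm now: [1 2 3 4 5]
Gen 5 (s3^-1): strand 3 crosses under strand 4. Perm now: [1 2 4 3 5]
Gen 6 (s3): strand 4 crosses over strand 3. Perm now: [1 2 3 4 5]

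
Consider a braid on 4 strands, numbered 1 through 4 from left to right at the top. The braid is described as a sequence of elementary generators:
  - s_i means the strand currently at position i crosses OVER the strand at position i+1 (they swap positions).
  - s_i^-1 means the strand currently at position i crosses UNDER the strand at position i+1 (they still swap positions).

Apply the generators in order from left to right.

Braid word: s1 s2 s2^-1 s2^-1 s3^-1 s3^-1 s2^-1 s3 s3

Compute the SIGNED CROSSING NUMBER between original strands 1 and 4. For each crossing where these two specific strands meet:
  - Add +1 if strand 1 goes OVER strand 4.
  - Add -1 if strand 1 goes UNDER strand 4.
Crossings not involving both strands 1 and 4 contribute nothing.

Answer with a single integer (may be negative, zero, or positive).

Answer: 0

Derivation:
Gen 1: crossing 1x2. Both 1&4? no. Sum: 0
Gen 2: crossing 1x3. Both 1&4? no. Sum: 0
Gen 3: crossing 3x1. Both 1&4? no. Sum: 0
Gen 4: crossing 1x3. Both 1&4? no. Sum: 0
Gen 5: 1 under 4. Both 1&4? yes. Contrib: -1. Sum: -1
Gen 6: 4 under 1. Both 1&4? yes. Contrib: +1. Sum: 0
Gen 7: crossing 3x1. Both 1&4? no. Sum: 0
Gen 8: crossing 3x4. Both 1&4? no. Sum: 0
Gen 9: crossing 4x3. Both 1&4? no. Sum: 0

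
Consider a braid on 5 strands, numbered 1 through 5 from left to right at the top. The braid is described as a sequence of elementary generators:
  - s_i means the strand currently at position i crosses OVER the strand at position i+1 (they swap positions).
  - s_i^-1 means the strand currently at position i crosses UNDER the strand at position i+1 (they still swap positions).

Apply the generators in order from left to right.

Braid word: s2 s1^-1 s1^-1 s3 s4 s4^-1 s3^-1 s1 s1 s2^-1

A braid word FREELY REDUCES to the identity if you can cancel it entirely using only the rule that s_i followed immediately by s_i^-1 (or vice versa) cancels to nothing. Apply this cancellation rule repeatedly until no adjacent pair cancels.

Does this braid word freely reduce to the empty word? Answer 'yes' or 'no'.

Gen 1 (s2): push. Stack: [s2]
Gen 2 (s1^-1): push. Stack: [s2 s1^-1]
Gen 3 (s1^-1): push. Stack: [s2 s1^-1 s1^-1]
Gen 4 (s3): push. Stack: [s2 s1^-1 s1^-1 s3]
Gen 5 (s4): push. Stack: [s2 s1^-1 s1^-1 s3 s4]
Gen 6 (s4^-1): cancels prior s4. Stack: [s2 s1^-1 s1^-1 s3]
Gen 7 (s3^-1): cancels prior s3. Stack: [s2 s1^-1 s1^-1]
Gen 8 (s1): cancels prior s1^-1. Stack: [s2 s1^-1]
Gen 9 (s1): cancels prior s1^-1. Stack: [s2]
Gen 10 (s2^-1): cancels prior s2. Stack: []
Reduced word: (empty)

Answer: yes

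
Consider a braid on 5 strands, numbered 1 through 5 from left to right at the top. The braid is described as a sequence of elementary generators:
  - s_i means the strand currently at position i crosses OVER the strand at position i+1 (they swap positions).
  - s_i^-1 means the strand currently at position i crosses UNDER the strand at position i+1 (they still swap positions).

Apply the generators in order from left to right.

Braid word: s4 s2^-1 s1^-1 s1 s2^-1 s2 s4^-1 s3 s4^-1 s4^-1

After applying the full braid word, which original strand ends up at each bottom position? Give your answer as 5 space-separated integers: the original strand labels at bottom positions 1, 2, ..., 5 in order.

Gen 1 (s4): strand 4 crosses over strand 5. Perm now: [1 2 3 5 4]
Gen 2 (s2^-1): strand 2 crosses under strand 3. Perm now: [1 3 2 5 4]
Gen 3 (s1^-1): strand 1 crosses under strand 3. Perm now: [3 1 2 5 4]
Gen 4 (s1): strand 3 crosses over strand 1. Perm now: [1 3 2 5 4]
Gen 5 (s2^-1): strand 3 crosses under strand 2. Perm now: [1 2 3 5 4]
Gen 6 (s2): strand 2 crosses over strand 3. Perm now: [1 3 2 5 4]
Gen 7 (s4^-1): strand 5 crosses under strand 4. Perm now: [1 3 2 4 5]
Gen 8 (s3): strand 2 crosses over strand 4. Perm now: [1 3 4 2 5]
Gen 9 (s4^-1): strand 2 crosses under strand 5. Perm now: [1 3 4 5 2]
Gen 10 (s4^-1): strand 5 crosses under strand 2. Perm now: [1 3 4 2 5]

Answer: 1 3 4 2 5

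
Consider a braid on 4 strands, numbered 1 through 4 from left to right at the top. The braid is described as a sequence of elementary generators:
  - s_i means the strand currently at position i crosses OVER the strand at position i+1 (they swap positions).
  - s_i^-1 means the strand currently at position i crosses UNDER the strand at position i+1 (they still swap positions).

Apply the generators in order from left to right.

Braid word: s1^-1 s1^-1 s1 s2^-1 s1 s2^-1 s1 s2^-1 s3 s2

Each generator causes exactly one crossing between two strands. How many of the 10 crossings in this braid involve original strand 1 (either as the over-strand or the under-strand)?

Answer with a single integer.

Answer: 6

Derivation:
Gen 1: crossing 1x2. Involves strand 1? yes. Count so far: 1
Gen 2: crossing 2x1. Involves strand 1? yes. Count so far: 2
Gen 3: crossing 1x2. Involves strand 1? yes. Count so far: 3
Gen 4: crossing 1x3. Involves strand 1? yes. Count so far: 4
Gen 5: crossing 2x3. Involves strand 1? no. Count so far: 4
Gen 6: crossing 2x1. Involves strand 1? yes. Count so far: 5
Gen 7: crossing 3x1. Involves strand 1? yes. Count so far: 6
Gen 8: crossing 3x2. Involves strand 1? no. Count so far: 6
Gen 9: crossing 3x4. Involves strand 1? no. Count so far: 6
Gen 10: crossing 2x4. Involves strand 1? no. Count so far: 6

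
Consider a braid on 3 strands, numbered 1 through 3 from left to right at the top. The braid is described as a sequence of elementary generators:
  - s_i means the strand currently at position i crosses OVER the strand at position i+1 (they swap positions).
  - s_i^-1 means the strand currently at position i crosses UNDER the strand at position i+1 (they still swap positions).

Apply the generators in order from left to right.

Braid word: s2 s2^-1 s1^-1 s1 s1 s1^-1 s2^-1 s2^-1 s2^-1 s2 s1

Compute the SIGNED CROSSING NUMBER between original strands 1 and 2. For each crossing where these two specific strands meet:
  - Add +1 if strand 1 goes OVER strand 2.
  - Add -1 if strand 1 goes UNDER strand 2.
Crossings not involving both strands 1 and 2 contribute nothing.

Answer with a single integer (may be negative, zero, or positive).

Gen 1: crossing 2x3. Both 1&2? no. Sum: 0
Gen 2: crossing 3x2. Both 1&2? no. Sum: 0
Gen 3: 1 under 2. Both 1&2? yes. Contrib: -1. Sum: -1
Gen 4: 2 over 1. Both 1&2? yes. Contrib: -1. Sum: -2
Gen 5: 1 over 2. Both 1&2? yes. Contrib: +1. Sum: -1
Gen 6: 2 under 1. Both 1&2? yes. Contrib: +1. Sum: 0
Gen 7: crossing 2x3. Both 1&2? no. Sum: 0
Gen 8: crossing 3x2. Both 1&2? no. Sum: 0
Gen 9: crossing 2x3. Both 1&2? no. Sum: 0
Gen 10: crossing 3x2. Both 1&2? no. Sum: 0
Gen 11: 1 over 2. Both 1&2? yes. Contrib: +1. Sum: 1

Answer: 1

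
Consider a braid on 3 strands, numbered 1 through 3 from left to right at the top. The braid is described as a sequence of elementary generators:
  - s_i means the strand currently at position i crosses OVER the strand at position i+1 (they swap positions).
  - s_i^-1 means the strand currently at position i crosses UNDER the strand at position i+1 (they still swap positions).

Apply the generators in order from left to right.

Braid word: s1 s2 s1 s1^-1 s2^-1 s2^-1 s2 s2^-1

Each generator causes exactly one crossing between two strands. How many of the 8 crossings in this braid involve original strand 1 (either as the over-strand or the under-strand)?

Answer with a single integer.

Gen 1: crossing 1x2. Involves strand 1? yes. Count so far: 1
Gen 2: crossing 1x3. Involves strand 1? yes. Count so far: 2
Gen 3: crossing 2x3. Involves strand 1? no. Count so far: 2
Gen 4: crossing 3x2. Involves strand 1? no. Count so far: 2
Gen 5: crossing 3x1. Involves strand 1? yes. Count so far: 3
Gen 6: crossing 1x3. Involves strand 1? yes. Count so far: 4
Gen 7: crossing 3x1. Involves strand 1? yes. Count so far: 5
Gen 8: crossing 1x3. Involves strand 1? yes. Count so far: 6

Answer: 6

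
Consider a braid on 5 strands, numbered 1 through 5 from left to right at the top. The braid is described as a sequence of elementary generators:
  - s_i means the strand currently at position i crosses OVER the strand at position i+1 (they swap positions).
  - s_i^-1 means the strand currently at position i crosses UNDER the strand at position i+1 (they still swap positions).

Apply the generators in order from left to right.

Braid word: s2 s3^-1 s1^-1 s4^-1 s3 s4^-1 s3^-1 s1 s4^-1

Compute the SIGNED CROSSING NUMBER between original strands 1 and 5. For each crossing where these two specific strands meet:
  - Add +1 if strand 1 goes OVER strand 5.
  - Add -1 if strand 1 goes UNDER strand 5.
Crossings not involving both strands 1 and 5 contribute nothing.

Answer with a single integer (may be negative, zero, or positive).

Answer: 0

Derivation:
Gen 1: crossing 2x3. Both 1&5? no. Sum: 0
Gen 2: crossing 2x4. Both 1&5? no. Sum: 0
Gen 3: crossing 1x3. Both 1&5? no. Sum: 0
Gen 4: crossing 2x5. Both 1&5? no. Sum: 0
Gen 5: crossing 4x5. Both 1&5? no. Sum: 0
Gen 6: crossing 4x2. Both 1&5? no. Sum: 0
Gen 7: crossing 5x2. Both 1&5? no. Sum: 0
Gen 8: crossing 3x1. Both 1&5? no. Sum: 0
Gen 9: crossing 5x4. Both 1&5? no. Sum: 0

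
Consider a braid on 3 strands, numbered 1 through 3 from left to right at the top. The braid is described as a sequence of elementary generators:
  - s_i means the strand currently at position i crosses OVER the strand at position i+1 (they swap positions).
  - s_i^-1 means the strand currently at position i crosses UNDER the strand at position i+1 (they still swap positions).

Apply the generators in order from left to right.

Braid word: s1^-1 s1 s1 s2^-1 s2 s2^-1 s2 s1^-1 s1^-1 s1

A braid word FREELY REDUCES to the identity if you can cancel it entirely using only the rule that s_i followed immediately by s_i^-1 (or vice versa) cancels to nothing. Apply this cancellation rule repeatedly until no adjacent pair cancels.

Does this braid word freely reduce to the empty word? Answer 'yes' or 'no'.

Answer: yes

Derivation:
Gen 1 (s1^-1): push. Stack: [s1^-1]
Gen 2 (s1): cancels prior s1^-1. Stack: []
Gen 3 (s1): push. Stack: [s1]
Gen 4 (s2^-1): push. Stack: [s1 s2^-1]
Gen 5 (s2): cancels prior s2^-1. Stack: [s1]
Gen 6 (s2^-1): push. Stack: [s1 s2^-1]
Gen 7 (s2): cancels prior s2^-1. Stack: [s1]
Gen 8 (s1^-1): cancels prior s1. Stack: []
Gen 9 (s1^-1): push. Stack: [s1^-1]
Gen 10 (s1): cancels prior s1^-1. Stack: []
Reduced word: (empty)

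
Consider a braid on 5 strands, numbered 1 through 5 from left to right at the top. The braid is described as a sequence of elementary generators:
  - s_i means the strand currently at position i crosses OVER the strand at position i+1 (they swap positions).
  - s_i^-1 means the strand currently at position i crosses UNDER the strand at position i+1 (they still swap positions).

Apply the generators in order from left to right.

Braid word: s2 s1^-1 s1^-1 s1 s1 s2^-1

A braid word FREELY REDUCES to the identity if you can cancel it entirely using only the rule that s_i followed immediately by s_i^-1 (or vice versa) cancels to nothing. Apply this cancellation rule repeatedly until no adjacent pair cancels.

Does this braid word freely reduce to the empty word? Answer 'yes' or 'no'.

Gen 1 (s2): push. Stack: [s2]
Gen 2 (s1^-1): push. Stack: [s2 s1^-1]
Gen 3 (s1^-1): push. Stack: [s2 s1^-1 s1^-1]
Gen 4 (s1): cancels prior s1^-1. Stack: [s2 s1^-1]
Gen 5 (s1): cancels prior s1^-1. Stack: [s2]
Gen 6 (s2^-1): cancels prior s2. Stack: []
Reduced word: (empty)

Answer: yes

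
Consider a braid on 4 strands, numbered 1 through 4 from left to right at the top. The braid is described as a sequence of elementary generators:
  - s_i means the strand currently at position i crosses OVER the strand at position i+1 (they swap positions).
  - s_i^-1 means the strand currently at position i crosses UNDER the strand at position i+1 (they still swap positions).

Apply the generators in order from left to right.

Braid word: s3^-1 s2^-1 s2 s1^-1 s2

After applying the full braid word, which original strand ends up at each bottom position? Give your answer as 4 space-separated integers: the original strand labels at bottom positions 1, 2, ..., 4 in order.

Gen 1 (s3^-1): strand 3 crosses under strand 4. Perm now: [1 2 4 3]
Gen 2 (s2^-1): strand 2 crosses under strand 4. Perm now: [1 4 2 3]
Gen 3 (s2): strand 4 crosses over strand 2. Perm now: [1 2 4 3]
Gen 4 (s1^-1): strand 1 crosses under strand 2. Perm now: [2 1 4 3]
Gen 5 (s2): strand 1 crosses over strand 4. Perm now: [2 4 1 3]

Answer: 2 4 1 3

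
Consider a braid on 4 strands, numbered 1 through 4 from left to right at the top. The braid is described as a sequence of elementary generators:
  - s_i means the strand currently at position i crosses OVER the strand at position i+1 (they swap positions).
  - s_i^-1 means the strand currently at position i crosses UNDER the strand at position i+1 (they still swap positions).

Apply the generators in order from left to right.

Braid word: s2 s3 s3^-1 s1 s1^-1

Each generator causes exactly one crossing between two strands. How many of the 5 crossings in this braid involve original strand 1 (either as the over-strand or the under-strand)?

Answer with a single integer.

Gen 1: crossing 2x3. Involves strand 1? no. Count so far: 0
Gen 2: crossing 2x4. Involves strand 1? no. Count so far: 0
Gen 3: crossing 4x2. Involves strand 1? no. Count so far: 0
Gen 4: crossing 1x3. Involves strand 1? yes. Count so far: 1
Gen 5: crossing 3x1. Involves strand 1? yes. Count so far: 2

Answer: 2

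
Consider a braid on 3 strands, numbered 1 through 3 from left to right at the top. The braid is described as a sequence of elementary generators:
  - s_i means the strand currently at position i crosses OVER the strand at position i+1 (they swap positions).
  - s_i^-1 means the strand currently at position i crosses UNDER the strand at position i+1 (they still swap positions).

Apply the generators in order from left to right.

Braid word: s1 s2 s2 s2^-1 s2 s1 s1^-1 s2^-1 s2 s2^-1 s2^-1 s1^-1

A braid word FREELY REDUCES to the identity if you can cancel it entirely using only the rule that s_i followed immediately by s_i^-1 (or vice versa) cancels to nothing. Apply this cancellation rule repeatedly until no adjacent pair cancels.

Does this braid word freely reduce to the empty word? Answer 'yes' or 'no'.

Answer: yes

Derivation:
Gen 1 (s1): push. Stack: [s1]
Gen 2 (s2): push. Stack: [s1 s2]
Gen 3 (s2): push. Stack: [s1 s2 s2]
Gen 4 (s2^-1): cancels prior s2. Stack: [s1 s2]
Gen 5 (s2): push. Stack: [s1 s2 s2]
Gen 6 (s1): push. Stack: [s1 s2 s2 s1]
Gen 7 (s1^-1): cancels prior s1. Stack: [s1 s2 s2]
Gen 8 (s2^-1): cancels prior s2. Stack: [s1 s2]
Gen 9 (s2): push. Stack: [s1 s2 s2]
Gen 10 (s2^-1): cancels prior s2. Stack: [s1 s2]
Gen 11 (s2^-1): cancels prior s2. Stack: [s1]
Gen 12 (s1^-1): cancels prior s1. Stack: []
Reduced word: (empty)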